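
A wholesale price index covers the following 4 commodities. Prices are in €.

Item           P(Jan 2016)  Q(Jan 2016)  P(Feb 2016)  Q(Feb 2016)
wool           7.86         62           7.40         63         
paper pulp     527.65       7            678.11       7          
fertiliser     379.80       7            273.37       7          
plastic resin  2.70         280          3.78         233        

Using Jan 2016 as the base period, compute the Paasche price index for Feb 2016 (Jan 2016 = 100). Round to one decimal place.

107.1

Paasche price index uses current-period quantities as weights.
ΣP(Feb 2016)·Q(Feb 2016) = 7.40×63 + 678.11×7 + 273.37×7 + 3.78×233 = 466.2 + 4746.77 + 1913.59 + 880.74 = 8007.3
ΣP(Jan 2016)·Q(Feb 2016) = 7.86×63 + 527.65×7 + 379.80×7 + 2.70×233 = 495.18 + 3693.55 + 2658.6 + 629.1 = 7476.43
Index = 8007.3 / 7476.43 × 100 = 107.1006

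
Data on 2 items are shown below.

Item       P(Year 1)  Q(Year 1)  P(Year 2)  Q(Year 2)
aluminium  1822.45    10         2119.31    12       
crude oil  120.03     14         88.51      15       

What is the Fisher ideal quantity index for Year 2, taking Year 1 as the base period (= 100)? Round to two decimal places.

119.10

Laspeyres component (base-period weights):
ΣP(Year 1)Q(Year 2) = 1822.45×12 + 120.03×15 = 21869.4 + 1800.45 = 23669.85
ΣP(Year 1)Q(Year 1) = 1822.45×10 + 120.03×14 = 18224.5 + 1680.42 = 19904.92
L = 23669.85 / 19904.92 × 100 = 118.9146
Paasche component (current-period weights):
ΣP(Year 2)Q(Year 2) = 2119.31×12 + 88.51×15 = 25431.72 + 1327.65 = 26759.37
ΣP(Year 2)Q(Year 1) = 2119.31×10 + 88.51×14 = 21193.1 + 1239.14 = 22432.24
P = 26759.37 / 22432.24 × 100 = 119.2898
Fisher = √(L × P) = √(118.9146 × 119.2898) = 119.1020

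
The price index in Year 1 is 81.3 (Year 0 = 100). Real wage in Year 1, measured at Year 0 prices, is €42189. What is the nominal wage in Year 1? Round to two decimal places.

Nominal = Real × (Index/100) = 42189 × (81.3/100)
        = 42189 × 0.813 = 34299.6570

34299.66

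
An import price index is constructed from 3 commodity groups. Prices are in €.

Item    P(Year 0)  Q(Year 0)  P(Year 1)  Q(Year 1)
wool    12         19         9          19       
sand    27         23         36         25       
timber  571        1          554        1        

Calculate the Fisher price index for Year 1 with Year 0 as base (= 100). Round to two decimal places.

Laspeyres component (base-period weights):
ΣP(Year 1)Q(Year 0) = 9×19 + 36×23 + 554×1 = 171 + 828 + 554 = 1553
ΣP(Year 0)Q(Year 0) = 12×19 + 27×23 + 571×1 = 228 + 621 + 571 = 1420
L = 1553 / 1420 × 100 = 109.3662
Paasche component (current-period weights):
ΣP(Year 1)Q(Year 1) = 9×19 + 36×25 + 554×1 = 171 + 900 + 554 = 1625
ΣP(Year 0)Q(Year 1) = 12×19 + 27×25 + 571×1 = 228 + 675 + 571 = 1474
P = 1625 / 1474 × 100 = 110.2442
Fisher = √(L × P) = √(109.3662 × 110.2442) = 109.8043

109.80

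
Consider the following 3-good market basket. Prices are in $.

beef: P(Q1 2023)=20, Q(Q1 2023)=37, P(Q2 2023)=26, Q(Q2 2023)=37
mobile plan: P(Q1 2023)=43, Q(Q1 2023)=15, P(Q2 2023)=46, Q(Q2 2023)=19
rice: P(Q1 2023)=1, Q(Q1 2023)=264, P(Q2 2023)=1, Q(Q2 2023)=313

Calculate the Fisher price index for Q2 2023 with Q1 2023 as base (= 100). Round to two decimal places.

115.55

Laspeyres component (base-period weights):
ΣP(Q2 2023)Q(Q1 2023) = 26×37 + 46×15 + 1×264 = 962 + 690 + 264 = 1916
ΣP(Q1 2023)Q(Q1 2023) = 20×37 + 43×15 + 1×264 = 740 + 645 + 264 = 1649
L = 1916 / 1649 × 100 = 116.1916
Paasche component (current-period weights):
ΣP(Q2 2023)Q(Q2 2023) = 26×37 + 46×19 + 1×313 = 962 + 874 + 313 = 2149
ΣP(Q1 2023)Q(Q2 2023) = 20×37 + 43×19 + 1×313 = 740 + 817 + 313 = 1870
P = 2149 / 1870 × 100 = 114.9198
Fisher = √(L × P) = √(116.1916 × 114.9198) = 115.5540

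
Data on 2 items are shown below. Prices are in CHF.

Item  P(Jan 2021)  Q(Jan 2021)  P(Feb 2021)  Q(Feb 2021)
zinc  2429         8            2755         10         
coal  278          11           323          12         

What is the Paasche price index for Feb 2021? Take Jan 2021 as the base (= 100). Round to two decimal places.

Paasche price index uses current-period quantities as weights.
ΣP(Feb 2021)·Q(Feb 2021) = 2755×10 + 323×12 = 27550 + 3876 = 31426
ΣP(Jan 2021)·Q(Feb 2021) = 2429×10 + 278×12 = 24290 + 3336 = 27626
Index = 31426 / 27626 × 100 = 113.7552

113.76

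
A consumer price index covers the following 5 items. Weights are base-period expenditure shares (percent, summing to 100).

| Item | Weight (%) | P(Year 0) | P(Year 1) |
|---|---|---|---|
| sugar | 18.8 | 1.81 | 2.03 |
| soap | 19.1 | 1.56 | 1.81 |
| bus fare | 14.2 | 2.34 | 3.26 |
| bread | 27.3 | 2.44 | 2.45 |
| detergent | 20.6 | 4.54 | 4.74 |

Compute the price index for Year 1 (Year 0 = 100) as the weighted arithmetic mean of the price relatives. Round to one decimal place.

sugar: 18.8 × (2.03/1.81) = 18.8 × 1.121547 = 21.0851
soap: 19.1 × (1.81/1.56) = 19.1 × 1.160256 = 22.1609
bus fare: 14.2 × (3.26/2.34) = 14.2 × 1.393162 = 19.7829
bread: 27.3 × (2.45/2.44) = 27.3 × 1.004098 = 27.4119
detergent: 20.6 × (4.74/4.54) = 20.6 × 1.044053 = 21.5075
Index = Σ wᵢ·(p₁ᵢ/p₀ᵢ) = 21.0851 + 22.1609 + 19.7829 + 27.4119 + 21.5075 = 111.9483

111.9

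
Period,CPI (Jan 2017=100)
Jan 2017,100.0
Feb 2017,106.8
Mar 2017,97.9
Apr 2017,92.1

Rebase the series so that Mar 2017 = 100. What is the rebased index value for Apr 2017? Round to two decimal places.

94.08

Rebased(Apr 2017) = 92.1 / 97.9 × 100 = 94.0756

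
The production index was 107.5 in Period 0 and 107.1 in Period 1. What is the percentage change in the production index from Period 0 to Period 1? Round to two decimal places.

Change = (107.1 − 107.5) / 107.5 × 100
       = -0.4 / 107.5 × 100 = -0.3721%

-0.37%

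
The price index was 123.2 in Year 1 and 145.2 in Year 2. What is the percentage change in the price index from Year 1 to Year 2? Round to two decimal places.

17.86%

Change = (145.2 − 123.2) / 123.2 × 100
       = 22.0 / 123.2 × 100 = 17.8571%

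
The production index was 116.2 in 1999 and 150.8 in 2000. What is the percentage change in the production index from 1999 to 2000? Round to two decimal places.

29.78%

Change = (150.8 − 116.2) / 116.2 × 100
       = 34.6 / 116.2 × 100 = 29.7762%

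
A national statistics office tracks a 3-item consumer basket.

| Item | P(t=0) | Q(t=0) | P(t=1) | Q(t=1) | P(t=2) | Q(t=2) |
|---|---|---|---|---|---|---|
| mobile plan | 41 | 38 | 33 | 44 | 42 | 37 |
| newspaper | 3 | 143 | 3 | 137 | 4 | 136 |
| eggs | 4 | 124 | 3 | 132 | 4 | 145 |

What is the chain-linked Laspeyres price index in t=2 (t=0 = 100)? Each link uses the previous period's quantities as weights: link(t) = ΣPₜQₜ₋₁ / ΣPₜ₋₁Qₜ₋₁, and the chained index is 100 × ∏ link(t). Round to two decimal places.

Link t=0→t=1:
ΣP(t=1)Q(t=0) = 33×38 + 3×143 + 3×124 = 1254 + 429 + 372 = 2055
ΣP(t=0)Q(t=0) = 41×38 + 3×143 + 4×124 = 1558 + 429 + 496 = 2483
link = 2055/2483 = 0.827628
Link t=1→t=2:
ΣP(t=2)Q(t=1) = 42×44 + 4×137 + 4×132 = 1848 + 548 + 528 = 2924
ΣP(t=1)Q(t=1) = 33×44 + 3×137 + 3×132 = 1452 + 411 + 396 = 2259
link = 2924/2259 = 1.294378
Chained index = 100 × 0.827628 × 1.294378 = 107.1263

107.13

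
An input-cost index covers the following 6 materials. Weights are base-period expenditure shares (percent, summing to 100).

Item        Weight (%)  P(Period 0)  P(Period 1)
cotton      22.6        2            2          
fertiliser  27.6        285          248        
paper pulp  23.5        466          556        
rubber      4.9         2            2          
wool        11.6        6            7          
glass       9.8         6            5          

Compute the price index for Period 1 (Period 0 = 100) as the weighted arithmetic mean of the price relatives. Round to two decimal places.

101.26

cotton: 22.6 × (2/2) = 22.6 × 1.000000 = 22.6000
fertiliser: 27.6 × (248/285) = 27.6 × 0.870175 = 24.0168
paper pulp: 23.5 × (556/466) = 23.5 × 1.193133 = 28.0386
rubber: 4.9 × (2/2) = 4.9 × 1.000000 = 4.9000
wool: 11.6 × (7/6) = 11.6 × 1.166667 = 13.5333
glass: 9.8 × (5/6) = 9.8 × 0.833333 = 8.1667
Index = Σ wᵢ·(p₁ᵢ/p₀ᵢ) = 22.6000 + 24.0168 + 28.0386 + 4.9000 + 13.5333 + 8.1667 = 101.2555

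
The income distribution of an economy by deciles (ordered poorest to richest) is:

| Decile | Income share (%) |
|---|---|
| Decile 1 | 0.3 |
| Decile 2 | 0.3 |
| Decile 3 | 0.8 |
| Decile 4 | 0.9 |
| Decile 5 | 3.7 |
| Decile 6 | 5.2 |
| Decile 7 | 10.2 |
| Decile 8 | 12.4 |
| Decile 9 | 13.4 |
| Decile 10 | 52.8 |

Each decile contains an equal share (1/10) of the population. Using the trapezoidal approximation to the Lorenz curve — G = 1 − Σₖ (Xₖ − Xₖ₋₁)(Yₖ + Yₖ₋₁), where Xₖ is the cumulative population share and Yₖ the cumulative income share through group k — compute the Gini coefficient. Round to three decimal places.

Cumulative income shares Yₖ: 0.0030, 0.0060, 0.0140, 0.0230, 0.0600, 0.1120, 0.2140, 0.3380, 0.4720, 1.0000
Σ (Xₖ−Xₖ₋₁)(Yₖ+Yₖ₋₁) = (1/10)(0.0030+0.0000) + (1/10)(0.0060+0.0030) + (1/10)(0.0140+0.0060) + (1/10)(0.0230+0.0140) + (1/10)(0.0600+0.0230) + (1/10)(0.1120+0.0600) + (1/10)(0.2140+0.1120) + (1/10)(0.3380+0.2140) + (1/10)(0.4720+0.3380) + (1/10)(1.0000+0.4720)
  = 0.0003 + 0.0009 + 0.0020 + 0.0037 + 0.0083 + 0.0172 + 0.0326 + 0.0552 + 0.0810 + 0.1472 = 0.3484
G = 1 − 0.3484 = 0.6516

0.652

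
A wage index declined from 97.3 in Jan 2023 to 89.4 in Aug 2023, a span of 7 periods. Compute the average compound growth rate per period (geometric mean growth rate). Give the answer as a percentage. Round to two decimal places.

Growth factor = (89.4/97.3)^(1/7) = (0.918808)^(1/7) = 0.987976
Growth rate = 0.987976 − 1 = -0.012024 = -1.2024%

-1.20%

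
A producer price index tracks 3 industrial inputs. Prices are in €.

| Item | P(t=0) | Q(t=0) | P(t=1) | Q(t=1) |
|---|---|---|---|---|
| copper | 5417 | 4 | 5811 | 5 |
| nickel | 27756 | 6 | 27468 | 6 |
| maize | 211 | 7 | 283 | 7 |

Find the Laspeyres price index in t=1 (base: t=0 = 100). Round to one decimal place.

Laspeyres price index uses base-period quantities as weights.
ΣP(t=1)·Q(t=0) = 5811×4 + 27468×6 + 283×7 = 23244 + 164808 + 1981 = 190033
ΣP(t=0)·Q(t=0) = 5417×4 + 27756×6 + 211×7 = 21668 + 166536 + 1477 = 189681
Index = 190033 / 189681 × 100 = 100.1856

100.2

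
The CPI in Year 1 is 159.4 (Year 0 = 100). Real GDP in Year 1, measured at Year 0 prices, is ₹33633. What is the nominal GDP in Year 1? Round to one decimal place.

Nominal = Real × (Index/100) = 33633 × (159.4/100)
        = 33633 × 1.594 = 53611.0020

53611.0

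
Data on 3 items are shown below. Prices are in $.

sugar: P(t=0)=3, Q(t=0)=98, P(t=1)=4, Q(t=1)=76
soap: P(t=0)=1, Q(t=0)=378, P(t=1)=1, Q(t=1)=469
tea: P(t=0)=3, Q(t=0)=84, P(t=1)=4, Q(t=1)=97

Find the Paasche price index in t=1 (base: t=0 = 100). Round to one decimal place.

Paasche price index uses current-period quantities as weights.
ΣP(t=1)·Q(t=1) = 4×76 + 1×469 + 4×97 = 304 + 469 + 388 = 1161
ΣP(t=0)·Q(t=1) = 3×76 + 1×469 + 3×97 = 228 + 469 + 291 = 988
Index = 1161 / 988 × 100 = 117.5101

117.5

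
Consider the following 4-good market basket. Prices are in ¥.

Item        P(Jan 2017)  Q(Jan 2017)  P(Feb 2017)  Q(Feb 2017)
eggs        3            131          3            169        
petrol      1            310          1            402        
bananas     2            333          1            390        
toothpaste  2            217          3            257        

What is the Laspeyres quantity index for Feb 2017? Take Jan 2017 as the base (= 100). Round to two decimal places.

122.19

Laspeyres quantity index uses base-period prices as weights.
ΣP(Jan 2017)·Q(Feb 2017) = 3×169 + 1×402 + 2×390 + 2×257 = 507 + 402 + 780 + 514 = 2203
ΣP(Jan 2017)·Q(Jan 2017) = 3×131 + 1×310 + 2×333 + 2×217 = 393 + 310 + 666 + 434 = 1803
Index = 2203 / 1803 × 100 = 122.1852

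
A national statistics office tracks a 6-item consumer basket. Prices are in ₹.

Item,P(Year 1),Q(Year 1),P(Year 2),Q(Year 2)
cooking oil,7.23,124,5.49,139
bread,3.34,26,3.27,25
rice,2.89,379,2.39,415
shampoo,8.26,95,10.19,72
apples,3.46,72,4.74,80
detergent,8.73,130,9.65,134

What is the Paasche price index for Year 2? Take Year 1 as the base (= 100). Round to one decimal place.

Paasche price index uses current-period quantities as weights.
ΣP(Year 2)·Q(Year 2) = 5.49×139 + 3.27×25 + 2.39×415 + 10.19×72 + 4.74×80 + 9.65×134 = 763.11 + 81.75 + 991.85 + 733.68 + 379.2 + 1293.1 = 4242.69
ΣP(Year 1)·Q(Year 2) = 7.23×139 + 3.34×25 + 2.89×415 + 8.26×72 + 3.46×80 + 8.73×134 = 1004.97 + 83.5 + 1199.35 + 594.72 + 276.8 + 1169.82 = 4329.16
Index = 4242.69 / 4329.16 × 100 = 98.0026

98.0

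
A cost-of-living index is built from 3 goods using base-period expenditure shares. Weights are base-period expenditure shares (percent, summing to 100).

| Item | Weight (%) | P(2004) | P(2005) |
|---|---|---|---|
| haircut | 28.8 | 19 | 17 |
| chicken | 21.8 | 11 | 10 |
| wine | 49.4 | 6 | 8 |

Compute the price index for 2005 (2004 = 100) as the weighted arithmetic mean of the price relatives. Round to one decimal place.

111.5

haircut: 28.8 × (17/19) = 28.8 × 0.894737 = 25.7684
chicken: 21.8 × (10/11) = 21.8 × 0.909091 = 19.8182
wine: 49.4 × (8/6) = 49.4 × 1.333333 = 65.8667
Index = Σ wᵢ·(p₁ᵢ/p₀ᵢ) = 25.7684 + 19.8182 + 65.8667 = 111.4533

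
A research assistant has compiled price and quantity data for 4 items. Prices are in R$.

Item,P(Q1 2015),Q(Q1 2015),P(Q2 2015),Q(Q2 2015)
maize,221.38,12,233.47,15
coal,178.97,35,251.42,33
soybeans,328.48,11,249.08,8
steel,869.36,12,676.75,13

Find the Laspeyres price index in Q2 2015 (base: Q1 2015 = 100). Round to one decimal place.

97.8

Laspeyres price index uses base-period quantities as weights.
ΣP(Q2 2015)·Q(Q1 2015) = 233.47×12 + 251.42×35 + 249.08×11 + 676.75×12 = 2801.64 + 8799.7 + 2739.88 + 8121 = 22462.22
ΣP(Q1 2015)·Q(Q1 2015) = 221.38×12 + 178.97×35 + 328.48×11 + 869.36×12 = 2656.56 + 6263.95 + 3613.28 + 10432.32 = 22966.11
Index = 22462.22 / 22966.11 × 100 = 97.8059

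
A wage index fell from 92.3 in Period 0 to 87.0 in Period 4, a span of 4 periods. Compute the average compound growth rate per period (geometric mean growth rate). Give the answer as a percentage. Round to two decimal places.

-1.47%

Growth factor = (87.0/92.3)^(1/4) = (0.942579)^(1/4) = 0.985325
Growth rate = 0.985325 − 1 = -0.014675 = -1.4675%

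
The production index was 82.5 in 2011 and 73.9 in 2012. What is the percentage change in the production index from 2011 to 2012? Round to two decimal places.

Change = (73.9 − 82.5) / 82.5 × 100
       = -8.6 / 82.5 × 100 = -10.4242%

-10.42%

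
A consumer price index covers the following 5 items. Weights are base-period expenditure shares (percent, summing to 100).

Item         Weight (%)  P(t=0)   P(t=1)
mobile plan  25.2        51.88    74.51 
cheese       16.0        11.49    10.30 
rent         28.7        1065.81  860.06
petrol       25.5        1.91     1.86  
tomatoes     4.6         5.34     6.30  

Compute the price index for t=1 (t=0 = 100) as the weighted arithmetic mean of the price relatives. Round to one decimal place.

mobile plan: 25.2 × (74.51/51.88) = 25.2 × 1.436199 = 36.1922
cheese: 16.0 × (10.30/11.49) = 16.0 × 0.896432 = 14.3429
rent: 28.7 × (860.06/1065.81) = 28.7 × 0.806954 = 23.1596
petrol: 25.5 × (1.86/1.91) = 25.5 × 0.973822 = 24.8325
tomatoes: 4.6 × (6.30/5.34) = 4.6 × 1.179775 = 5.4270
Index = Σ wᵢ·(p₁ᵢ/p₀ᵢ) = 36.1922 + 14.3429 + 23.1596 + 24.8325 + 5.4270 = 103.9541

104.0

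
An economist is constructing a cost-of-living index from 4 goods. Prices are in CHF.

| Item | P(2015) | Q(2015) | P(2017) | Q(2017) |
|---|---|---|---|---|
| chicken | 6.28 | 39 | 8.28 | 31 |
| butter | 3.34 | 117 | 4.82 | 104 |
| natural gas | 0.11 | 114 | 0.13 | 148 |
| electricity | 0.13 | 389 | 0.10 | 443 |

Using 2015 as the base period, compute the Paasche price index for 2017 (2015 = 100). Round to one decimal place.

Paasche price index uses current-period quantities as weights.
ΣP(2017)·Q(2017) = 8.28×31 + 4.82×104 + 0.13×148 + 0.10×443 = 256.68 + 501.28 + 19.24 + 44.3 = 821.5
ΣP(2015)·Q(2017) = 6.28×31 + 3.34×104 + 0.11×148 + 0.13×443 = 194.68 + 347.36 + 16.28 + 57.59 = 615.91
Index = 821.5 / 615.91 × 100 = 133.3799

133.4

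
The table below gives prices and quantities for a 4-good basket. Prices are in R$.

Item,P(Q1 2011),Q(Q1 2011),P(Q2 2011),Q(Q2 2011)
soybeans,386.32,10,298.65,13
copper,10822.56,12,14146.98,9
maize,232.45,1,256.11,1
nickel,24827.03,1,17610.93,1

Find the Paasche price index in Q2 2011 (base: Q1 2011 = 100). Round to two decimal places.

116.93

Paasche price index uses current-period quantities as weights.
ΣP(Q2 2011)·Q(Q2 2011) = 298.65×13 + 14146.98×9 + 256.11×1 + 17610.93×1 = 3882.45 + 127322.82 + 256.11 + 17610.93 = 149072.31
ΣP(Q1 2011)·Q(Q2 2011) = 386.32×13 + 10822.56×9 + 232.45×1 + 24827.03×1 = 5022.16 + 97403.04 + 232.45 + 24827.03 = 127484.68
Index = 149072.31 / 127484.68 × 100 = 116.9335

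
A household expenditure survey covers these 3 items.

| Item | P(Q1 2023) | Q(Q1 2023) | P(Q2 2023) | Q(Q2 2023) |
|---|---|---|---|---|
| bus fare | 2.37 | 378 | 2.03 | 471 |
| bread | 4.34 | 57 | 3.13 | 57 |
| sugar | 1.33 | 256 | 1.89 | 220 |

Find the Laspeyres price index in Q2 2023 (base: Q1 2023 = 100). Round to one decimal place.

96.4

Laspeyres price index uses base-period quantities as weights.
ΣP(Q2 2023)·Q(Q1 2023) = 2.03×378 + 3.13×57 + 1.89×256 = 767.34 + 178.41 + 483.84 = 1429.59
ΣP(Q1 2023)·Q(Q1 2023) = 2.37×378 + 4.34×57 + 1.33×256 = 895.86 + 247.38 + 340.48 = 1483.72
Index = 1429.59 / 1483.72 × 100 = 96.3517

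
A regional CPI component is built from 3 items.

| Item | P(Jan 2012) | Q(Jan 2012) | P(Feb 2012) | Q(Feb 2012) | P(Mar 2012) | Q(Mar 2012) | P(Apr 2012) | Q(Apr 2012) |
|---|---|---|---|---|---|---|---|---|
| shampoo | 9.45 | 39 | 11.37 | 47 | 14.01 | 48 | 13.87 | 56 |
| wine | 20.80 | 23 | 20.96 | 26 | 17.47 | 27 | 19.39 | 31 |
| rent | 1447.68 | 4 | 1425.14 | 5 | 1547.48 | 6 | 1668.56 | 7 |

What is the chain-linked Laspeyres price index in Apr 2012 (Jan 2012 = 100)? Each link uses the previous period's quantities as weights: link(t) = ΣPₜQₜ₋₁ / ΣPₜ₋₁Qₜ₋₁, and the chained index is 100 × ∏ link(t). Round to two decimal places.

Link Jan 2012→Feb 2012:
ΣP(Feb 2012)Q(Jan 2012) = 11.37×39 + 20.96×23 + 1425.14×4 = 443.43 + 482.08 + 5700.56 = 6626.07
ΣP(Jan 2012)Q(Jan 2012) = 9.45×39 + 20.80×23 + 1447.68×4 = 368.55 + 478.4 + 5790.72 = 6637.67
link = 6626.07/6637.67 = 0.998252
Link Feb 2012→Mar 2012:
ΣP(Mar 2012)Q(Feb 2012) = 14.01×47 + 17.47×26 + 1547.48×5 = 658.47 + 454.22 + 7737.4 = 8850.09
ΣP(Feb 2012)Q(Feb 2012) = 11.37×47 + 20.96×26 + 1425.14×5 = 534.39 + 544.96 + 7125.7 = 8205.05
link = 8850.09/8205.05 = 1.078615
Link Mar 2012→Apr 2012:
ΣP(Apr 2012)Q(Mar 2012) = 13.87×48 + 19.39×27 + 1668.56×6 = 665.76 + 523.53 + 10011.36 = 11200.65
ΣP(Mar 2012)Q(Mar 2012) = 14.01×48 + 17.47×27 + 1547.48×6 = 672.48 + 471.69 + 9284.88 = 10429.05
link = 11200.65/10429.05 = 1.073986
Chained index = 100 × 0.998252 × 1.078615 × 1.073986 = 115.6393

115.64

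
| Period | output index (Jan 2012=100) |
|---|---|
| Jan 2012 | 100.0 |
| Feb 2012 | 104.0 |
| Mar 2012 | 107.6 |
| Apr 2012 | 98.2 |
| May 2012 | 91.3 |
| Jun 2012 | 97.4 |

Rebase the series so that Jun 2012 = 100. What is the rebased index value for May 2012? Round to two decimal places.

93.74

Rebased(May 2012) = 91.3 / 97.4 × 100 = 93.7372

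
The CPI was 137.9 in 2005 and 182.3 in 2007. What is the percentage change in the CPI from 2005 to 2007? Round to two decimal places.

32.20%

Change = (182.3 − 137.9) / 137.9 × 100
       = 44.4 / 137.9 × 100 = 32.1972%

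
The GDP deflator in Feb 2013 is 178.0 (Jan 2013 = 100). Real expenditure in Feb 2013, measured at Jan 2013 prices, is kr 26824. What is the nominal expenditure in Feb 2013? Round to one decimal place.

Nominal = Real × (Index/100) = 26824 × (178.0/100)
        = 26824 × 1.780 = 47746.7200

47746.7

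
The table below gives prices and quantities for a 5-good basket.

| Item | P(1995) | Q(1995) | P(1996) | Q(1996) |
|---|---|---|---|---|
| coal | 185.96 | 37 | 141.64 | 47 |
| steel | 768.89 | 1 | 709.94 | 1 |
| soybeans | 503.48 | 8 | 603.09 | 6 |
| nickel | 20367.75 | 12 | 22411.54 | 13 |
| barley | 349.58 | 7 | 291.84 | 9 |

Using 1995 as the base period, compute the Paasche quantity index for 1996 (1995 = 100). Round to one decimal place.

108.2

Paasche quantity index uses current-period prices as weights.
ΣP(1996)·Q(1996) = 141.64×47 + 709.94×1 + 603.09×6 + 22411.54×13 + 291.84×9 = 6657.08 + 709.94 + 3618.54 + 291350.02 + 2626.56 = 304962.14
ΣP(1996)·Q(1995) = 141.64×37 + 709.94×1 + 603.09×8 + 22411.54×12 + 291.84×7 = 5240.68 + 709.94 + 4824.72 + 268938.48 + 2042.88 = 281756.7
Index = 304962.14 / 281756.7 × 100 = 108.2360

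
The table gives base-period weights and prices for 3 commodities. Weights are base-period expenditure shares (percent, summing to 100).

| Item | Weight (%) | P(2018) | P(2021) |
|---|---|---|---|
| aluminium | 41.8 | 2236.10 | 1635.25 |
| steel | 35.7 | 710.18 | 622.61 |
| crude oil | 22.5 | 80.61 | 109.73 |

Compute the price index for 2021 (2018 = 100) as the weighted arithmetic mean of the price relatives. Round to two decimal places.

92.49

aluminium: 41.8 × (1635.25/2236.10) = 41.8 × 0.731296 = 30.5682
steel: 35.7 × (622.61/710.18) = 35.7 × 0.876693 = 31.2979
crude oil: 22.5 × (109.73/80.61) = 22.5 × 1.361246 = 30.6280
Index = Σ wᵢ·(p₁ᵢ/p₀ᵢ) = 30.5682 + 31.2979 + 30.6280 = 92.4941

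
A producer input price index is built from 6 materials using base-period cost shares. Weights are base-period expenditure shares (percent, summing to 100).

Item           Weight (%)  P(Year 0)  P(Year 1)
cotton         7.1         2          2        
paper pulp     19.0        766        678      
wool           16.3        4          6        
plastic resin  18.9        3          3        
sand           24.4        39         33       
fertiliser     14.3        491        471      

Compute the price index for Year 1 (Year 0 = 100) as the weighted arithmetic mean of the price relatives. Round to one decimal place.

cotton: 7.1 × (2/2) = 7.1 × 1.000000 = 7.1000
paper pulp: 19.0 × (678/766) = 19.0 × 0.885117 = 16.8172
wool: 16.3 × (6/4) = 16.3 × 1.500000 = 24.4500
plastic resin: 18.9 × (3/3) = 18.9 × 1.000000 = 18.9000
sand: 24.4 × (33/39) = 24.4 × 0.846154 = 20.6462
fertiliser: 14.3 × (471/491) = 14.3 × 0.959267 = 13.7175
Index = Σ wᵢ·(p₁ᵢ/p₀ᵢ) = 7.1000 + 16.8172 + 24.4500 + 18.9000 + 20.6462 + 13.7175 = 101.6309

101.6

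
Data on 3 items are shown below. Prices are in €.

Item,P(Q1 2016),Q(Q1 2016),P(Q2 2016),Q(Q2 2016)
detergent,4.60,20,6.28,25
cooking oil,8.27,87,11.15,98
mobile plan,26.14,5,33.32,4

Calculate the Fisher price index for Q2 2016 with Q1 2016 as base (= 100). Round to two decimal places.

Laspeyres component (base-period weights):
ΣP(Q2 2016)Q(Q1 2016) = 6.28×20 + 11.15×87 + 33.32×5 = 125.6 + 970.05 + 166.6 = 1262.25
ΣP(Q1 2016)Q(Q1 2016) = 4.60×20 + 8.27×87 + 26.14×5 = 92 + 719.49 + 130.7 = 942.19
L = 1262.25 / 942.19 × 100 = 133.9698
Paasche component (current-period weights):
ΣP(Q2 2016)Q(Q2 2016) = 6.28×25 + 11.15×98 + 33.32×4 = 157 + 1092.7 + 133.28 = 1382.98
ΣP(Q1 2016)Q(Q2 2016) = 4.60×25 + 8.27×98 + 26.14×4 = 115 + 810.46 + 104.56 = 1030.02
P = 1382.98 / 1030.02 × 100 = 134.2673
Fisher = √(L × P) = √(133.9698 × 134.2673) = 134.1185

134.12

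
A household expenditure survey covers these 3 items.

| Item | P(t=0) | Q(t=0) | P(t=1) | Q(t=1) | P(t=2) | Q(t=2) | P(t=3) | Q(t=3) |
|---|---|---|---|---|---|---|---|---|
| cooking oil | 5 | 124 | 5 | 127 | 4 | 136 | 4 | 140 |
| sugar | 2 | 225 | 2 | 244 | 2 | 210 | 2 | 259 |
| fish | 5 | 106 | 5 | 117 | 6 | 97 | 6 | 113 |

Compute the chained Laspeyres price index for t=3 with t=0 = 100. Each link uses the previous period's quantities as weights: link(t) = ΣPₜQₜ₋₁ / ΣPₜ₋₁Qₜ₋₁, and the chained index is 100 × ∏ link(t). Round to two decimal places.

Link t=0→t=1:
ΣP(t=1)Q(t=0) = 5×124 + 2×225 + 5×106 = 620 + 450 + 530 = 1600
ΣP(t=0)Q(t=0) = 5×124 + 2×225 + 5×106 = 620 + 450 + 530 = 1600
link = 1600/1600 = 1.000000
Link t=1→t=2:
ΣP(t=2)Q(t=1) = 4×127 + 2×244 + 6×117 = 508 + 488 + 702 = 1698
ΣP(t=1)Q(t=1) = 5×127 + 2×244 + 5×117 = 635 + 488 + 585 = 1708
link = 1698/1708 = 0.994145
Link t=2→t=3:
ΣP(t=3)Q(t=2) = 4×136 + 2×210 + 6×97 = 544 + 420 + 582 = 1546
ΣP(t=2)Q(t=2) = 4×136 + 2×210 + 6×97 = 544 + 420 + 582 = 1546
link = 1546/1546 = 1.000000
Chained index = 100 × 1.000000 × 0.994145 × 1.000000 = 99.4145

99.41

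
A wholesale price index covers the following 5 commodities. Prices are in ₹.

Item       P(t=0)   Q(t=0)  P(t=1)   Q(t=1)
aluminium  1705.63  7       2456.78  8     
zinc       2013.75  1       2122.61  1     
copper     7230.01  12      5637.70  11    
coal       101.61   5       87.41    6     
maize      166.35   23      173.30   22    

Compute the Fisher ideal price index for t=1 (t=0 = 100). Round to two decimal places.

Laspeyres component (base-period weights):
ΣP(t=1)Q(t=0) = 2456.78×7 + 2122.61×1 + 5637.70×12 + 87.41×5 + 173.30×23 = 17197.46 + 2122.61 + 67652.4 + 437.05 + 3985.9 = 91395.42
ΣP(t=0)Q(t=0) = 1705.63×7 + 2013.75×1 + 7230.01×12 + 101.61×5 + 166.35×23 = 11939.41 + 2013.75 + 86760.12 + 508.05 + 3826.05 = 105047.38
L = 91395.42 / 105047.38 × 100 = 87.0040
Paasche component (current-period weights):
ΣP(t=1)Q(t=1) = 2456.78×8 + 2122.61×1 + 5637.70×11 + 87.41×6 + 173.30×22 = 19654.24 + 2122.61 + 62014.7 + 524.46 + 3812.6 = 88128.61
ΣP(t=0)Q(t=1) = 1705.63×8 + 2013.75×1 + 7230.01×11 + 101.61×6 + 166.35×22 = 13645.04 + 2013.75 + 79530.11 + 609.66 + 3659.7 = 99458.26
P = 88128.61 / 99458.26 × 100 = 88.6086
Fisher = √(L × P) = √(87.0040 × 88.6086) = 87.8027

87.80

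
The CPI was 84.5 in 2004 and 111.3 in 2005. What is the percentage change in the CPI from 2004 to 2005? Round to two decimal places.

Change = (111.3 − 84.5) / 84.5 × 100
       = 26.8 / 84.5 × 100 = 31.7160%

31.72%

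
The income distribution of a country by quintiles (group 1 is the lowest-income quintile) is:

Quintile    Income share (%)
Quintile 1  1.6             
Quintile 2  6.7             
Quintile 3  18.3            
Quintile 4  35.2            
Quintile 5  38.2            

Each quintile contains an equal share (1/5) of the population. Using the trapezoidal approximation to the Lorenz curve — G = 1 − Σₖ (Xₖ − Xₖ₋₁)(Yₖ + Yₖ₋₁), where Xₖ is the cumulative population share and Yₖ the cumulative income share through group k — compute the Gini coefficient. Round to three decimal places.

Cumulative income shares Yₖ: 0.0160, 0.0830, 0.2660, 0.6180, 1.0000
Σ (Xₖ−Xₖ₋₁)(Yₖ+Yₖ₋₁) = (1/5)(0.0160+0.0000) + (1/5)(0.0830+0.0160) + (1/5)(0.2660+0.0830) + (1/5)(0.6180+0.2660) + (1/5)(1.0000+0.6180)
  = 0.0032 + 0.0198 + 0.0698 + 0.1768 + 0.3236 = 0.5932
G = 1 − 0.5932 = 0.4068

0.407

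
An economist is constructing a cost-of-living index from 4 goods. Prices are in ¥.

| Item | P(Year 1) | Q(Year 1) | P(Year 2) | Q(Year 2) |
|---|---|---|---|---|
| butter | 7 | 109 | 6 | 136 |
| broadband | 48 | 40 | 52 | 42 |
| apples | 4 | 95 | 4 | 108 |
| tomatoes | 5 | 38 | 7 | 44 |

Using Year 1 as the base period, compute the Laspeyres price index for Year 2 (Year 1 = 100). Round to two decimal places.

Laspeyres price index uses base-period quantities as weights.
ΣP(Year 2)·Q(Year 1) = 6×109 + 52×40 + 4×95 + 7×38 = 654 + 2080 + 380 + 266 = 3380
ΣP(Year 1)·Q(Year 1) = 7×109 + 48×40 + 4×95 + 5×38 = 763 + 1920 + 380 + 190 = 3253
Index = 3380 / 3253 × 100 = 103.9041

103.90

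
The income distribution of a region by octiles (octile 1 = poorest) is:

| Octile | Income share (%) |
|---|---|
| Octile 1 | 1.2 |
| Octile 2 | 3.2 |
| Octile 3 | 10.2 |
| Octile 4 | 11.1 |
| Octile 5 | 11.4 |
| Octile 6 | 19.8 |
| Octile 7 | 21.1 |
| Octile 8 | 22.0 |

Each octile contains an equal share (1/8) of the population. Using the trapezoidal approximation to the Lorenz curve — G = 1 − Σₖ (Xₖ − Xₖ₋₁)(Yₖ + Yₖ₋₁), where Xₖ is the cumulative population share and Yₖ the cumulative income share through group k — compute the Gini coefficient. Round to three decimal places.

Cumulative income shares Yₖ: 0.0120, 0.0440, 0.1460, 0.2570, 0.3710, 0.5690, 0.7800, 1.0000
Σ (Xₖ−Xₖ₋₁)(Yₖ+Yₖ₋₁) = (1/8)(0.0120+0.0000) + (1/8)(0.0440+0.0120) + (1/8)(0.1460+0.0440) + (1/8)(0.2570+0.1460) + (1/8)(0.3710+0.2570) + (1/8)(0.5690+0.3710) + (1/8)(0.7800+0.5690) + (1/8)(1.0000+0.7800)
  = 0.0015 + 0.0070 + 0.0238 + 0.0504 + 0.0785 + 0.1175 + 0.1686 + 0.2225 = 0.6697
G = 1 − 0.6697 = 0.3303

0.330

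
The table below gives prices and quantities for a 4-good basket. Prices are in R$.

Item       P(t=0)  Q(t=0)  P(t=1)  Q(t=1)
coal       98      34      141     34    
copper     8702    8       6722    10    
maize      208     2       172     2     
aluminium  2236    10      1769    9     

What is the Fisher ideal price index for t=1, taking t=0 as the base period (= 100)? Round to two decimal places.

Laspeyres component (base-period weights):
ΣP(t=1)Q(t=0) = 141×34 + 6722×8 + 172×2 + 1769×10 = 4794 + 53776 + 344 + 17690 = 76604
ΣP(t=0)Q(t=0) = 98×34 + 8702×8 + 208×2 + 2236×10 = 3332 + 69616 + 416 + 22360 = 95724
L = 76604 / 95724 × 100 = 80.0259
Paasche component (current-period weights):
ΣP(t=1)Q(t=1) = 141×34 + 6722×10 + 172×2 + 1769×9 = 4794 + 67220 + 344 + 15921 = 88279
ΣP(t=0)Q(t=1) = 98×34 + 8702×10 + 208×2 + 2236×9 = 3332 + 87020 + 416 + 20124 = 110892
P = 88279 / 110892 × 100 = 79.6081
Fisher = √(L × P) = √(80.0259 × 79.6081) = 79.8167

79.82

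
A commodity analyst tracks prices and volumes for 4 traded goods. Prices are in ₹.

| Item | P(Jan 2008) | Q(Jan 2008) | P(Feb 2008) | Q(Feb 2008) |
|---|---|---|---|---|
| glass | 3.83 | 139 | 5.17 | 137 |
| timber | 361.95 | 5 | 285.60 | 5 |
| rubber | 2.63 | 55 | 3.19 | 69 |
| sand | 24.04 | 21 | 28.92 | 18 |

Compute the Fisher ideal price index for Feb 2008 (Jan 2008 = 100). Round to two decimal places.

Laspeyres component (base-period weights):
ΣP(Feb 2008)Q(Jan 2008) = 5.17×139 + 285.60×5 + 3.19×55 + 28.92×21 = 718.63 + 1428 + 175.45 + 607.32 = 2929.4
ΣP(Jan 2008)Q(Jan 2008) = 3.83×139 + 361.95×5 + 2.63×55 + 24.04×21 = 532.37 + 1809.75 + 144.65 + 504.84 = 2991.61
L = 2929.4 / 2991.61 × 100 = 97.9205
Paasche component (current-period weights):
ΣP(Feb 2008)Q(Feb 2008) = 5.17×137 + 285.60×5 + 3.19×69 + 28.92×18 = 708.29 + 1428 + 220.11 + 520.56 = 2876.96
ΣP(Jan 2008)Q(Feb 2008) = 3.83×137 + 361.95×5 + 2.63×69 + 24.04×18 = 524.71 + 1809.75 + 181.47 + 432.72 = 2948.65
P = 2876.96 / 2948.65 × 100 = 97.5687
Fisher = √(L × P) = √(97.9205 × 97.5687) = 97.7445

97.74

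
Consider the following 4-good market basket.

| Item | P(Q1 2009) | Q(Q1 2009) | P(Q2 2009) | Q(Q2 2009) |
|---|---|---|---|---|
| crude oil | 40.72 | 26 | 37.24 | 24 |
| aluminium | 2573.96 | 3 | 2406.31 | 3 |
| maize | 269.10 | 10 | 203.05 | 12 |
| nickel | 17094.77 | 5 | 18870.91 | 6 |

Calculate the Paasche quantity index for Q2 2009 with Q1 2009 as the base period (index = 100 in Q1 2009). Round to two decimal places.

Paasche quantity index uses current-period prices as weights.
ΣP(Q2 2009)·Q(Q2 2009) = 37.24×24 + 2406.31×3 + 203.05×12 + 18870.91×6 = 893.76 + 7218.93 + 2436.6 + 113225.46 = 123774.75
ΣP(Q2 2009)·Q(Q1 2009) = 37.24×26 + 2406.31×3 + 203.05×10 + 18870.91×5 = 968.24 + 7218.93 + 2030.5 + 94354.55 = 104572.22
Index = 123774.75 / 104572.22 × 100 = 118.3629

118.36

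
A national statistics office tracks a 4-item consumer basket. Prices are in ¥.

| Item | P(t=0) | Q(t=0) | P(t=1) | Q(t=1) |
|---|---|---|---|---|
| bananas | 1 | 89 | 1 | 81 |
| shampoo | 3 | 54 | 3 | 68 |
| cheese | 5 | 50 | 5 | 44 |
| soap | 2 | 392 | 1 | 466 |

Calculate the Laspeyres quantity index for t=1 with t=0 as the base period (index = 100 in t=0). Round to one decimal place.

Laspeyres quantity index uses base-period prices as weights.
ΣP(t=0)·Q(t=1) = 1×81 + 3×68 + 5×44 + 2×466 = 81 + 204 + 220 + 932 = 1437
ΣP(t=0)·Q(t=0) = 1×89 + 3×54 + 5×50 + 2×392 = 89 + 162 + 250 + 784 = 1285
Index = 1437 / 1285 × 100 = 111.8288

111.8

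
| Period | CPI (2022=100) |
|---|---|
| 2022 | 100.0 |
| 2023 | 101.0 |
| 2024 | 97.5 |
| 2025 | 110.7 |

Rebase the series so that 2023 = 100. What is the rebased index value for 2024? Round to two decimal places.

Rebased(2024) = 97.5 / 101.0 × 100 = 96.5347

96.53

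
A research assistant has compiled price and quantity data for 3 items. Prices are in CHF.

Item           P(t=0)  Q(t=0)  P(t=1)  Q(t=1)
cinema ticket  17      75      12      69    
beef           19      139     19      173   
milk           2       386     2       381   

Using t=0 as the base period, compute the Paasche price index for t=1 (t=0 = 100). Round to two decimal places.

93.39

Paasche price index uses current-period quantities as weights.
ΣP(t=1)·Q(t=1) = 12×69 + 19×173 + 2×381 = 828 + 3287 + 762 = 4877
ΣP(t=0)·Q(t=1) = 17×69 + 19×173 + 2×381 = 1173 + 3287 + 762 = 5222
Index = 4877 / 5222 × 100 = 93.3933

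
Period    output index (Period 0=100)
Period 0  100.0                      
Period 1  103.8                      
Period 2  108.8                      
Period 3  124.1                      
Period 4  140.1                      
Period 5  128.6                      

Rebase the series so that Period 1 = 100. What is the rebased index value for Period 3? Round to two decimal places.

119.56

Rebased(Period 3) = 124.1 / 103.8 × 100 = 119.5568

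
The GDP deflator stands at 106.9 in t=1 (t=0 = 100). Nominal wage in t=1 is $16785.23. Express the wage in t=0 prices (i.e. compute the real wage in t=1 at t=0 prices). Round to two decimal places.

Real = Nominal ÷ (Index/100) = 16785.23 ÷ (106.9/100)
     = 16785.23 ÷ 1.069 = 15701.8054

15701.81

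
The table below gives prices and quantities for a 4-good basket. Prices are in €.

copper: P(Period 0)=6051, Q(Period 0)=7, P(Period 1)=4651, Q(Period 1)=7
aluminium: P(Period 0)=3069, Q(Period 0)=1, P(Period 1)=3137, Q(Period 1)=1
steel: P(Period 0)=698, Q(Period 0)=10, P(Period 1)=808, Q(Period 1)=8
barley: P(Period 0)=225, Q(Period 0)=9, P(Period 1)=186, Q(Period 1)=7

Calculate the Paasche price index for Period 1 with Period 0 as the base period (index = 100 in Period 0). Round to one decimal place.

82.6

Paasche price index uses current-period quantities as weights.
ΣP(Period 1)·Q(Period 1) = 4651×7 + 3137×1 + 808×8 + 186×7 = 32557 + 3137 + 6464 + 1302 = 43460
ΣP(Period 0)·Q(Period 1) = 6051×7 + 3069×1 + 698×8 + 225×7 = 42357 + 3069 + 5584 + 1575 = 52585
Index = 43460 / 52585 × 100 = 82.6471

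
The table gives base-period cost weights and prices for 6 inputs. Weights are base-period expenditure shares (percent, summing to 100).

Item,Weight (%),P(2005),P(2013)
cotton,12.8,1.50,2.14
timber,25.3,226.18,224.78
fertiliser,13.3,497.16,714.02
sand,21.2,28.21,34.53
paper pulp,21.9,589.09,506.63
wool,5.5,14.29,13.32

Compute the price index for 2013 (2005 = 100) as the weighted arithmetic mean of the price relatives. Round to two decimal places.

cotton: 12.8 × (2.14/1.50) = 12.8 × 1.426667 = 18.2613
timber: 25.3 × (224.78/226.18) = 25.3 × 0.993810 = 25.1434
fertiliser: 13.3 × (714.02/497.16) = 13.3 × 1.436198 = 19.1014
sand: 21.2 × (34.53/28.21) = 21.2 × 1.224034 = 25.9495
paper pulp: 21.9 × (506.63/589.09) = 21.9 × 0.860021 = 18.8345
wool: 5.5 × (13.32/14.29) = 5.5 × 0.932120 = 5.1267
Index = Σ wᵢ·(p₁ᵢ/p₀ᵢ) = 18.2613 + 25.1434 + 19.1014 + 25.9495 + 18.8345 + 5.1267 = 112.4168

112.42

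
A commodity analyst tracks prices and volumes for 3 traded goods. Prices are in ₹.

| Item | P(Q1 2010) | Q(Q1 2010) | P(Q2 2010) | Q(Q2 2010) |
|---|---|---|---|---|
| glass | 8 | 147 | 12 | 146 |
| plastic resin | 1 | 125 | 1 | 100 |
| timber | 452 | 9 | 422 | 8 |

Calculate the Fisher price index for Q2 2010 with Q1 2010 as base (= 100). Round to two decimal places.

Laspeyres component (base-period weights):
ΣP(Q2 2010)Q(Q1 2010) = 12×147 + 1×125 + 422×9 = 1764 + 125 + 3798 = 5687
ΣP(Q1 2010)Q(Q1 2010) = 8×147 + 1×125 + 452×9 = 1176 + 125 + 4068 = 5369
L = 5687 / 5369 × 100 = 105.9229
Paasche component (current-period weights):
ΣP(Q2 2010)Q(Q2 2010) = 12×146 + 1×100 + 422×8 = 1752 + 100 + 3376 = 5228
ΣP(Q1 2010)Q(Q2 2010) = 8×146 + 1×100 + 452×8 = 1168 + 100 + 3616 = 4884
P = 5228 / 4884 × 100 = 107.0434
Fisher = √(L × P) = √(105.9229 × 107.0434) = 106.4817

106.48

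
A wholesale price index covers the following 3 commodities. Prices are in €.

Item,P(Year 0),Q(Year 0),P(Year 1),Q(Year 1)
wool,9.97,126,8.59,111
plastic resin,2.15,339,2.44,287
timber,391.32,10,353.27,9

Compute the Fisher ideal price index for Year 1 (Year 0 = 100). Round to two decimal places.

Laspeyres component (base-period weights):
ΣP(Year 1)Q(Year 0) = 8.59×126 + 2.44×339 + 353.27×10 = 1082.34 + 827.16 + 3532.7 = 5442.2
ΣP(Year 0)Q(Year 0) = 9.97×126 + 2.15×339 + 391.32×10 = 1256.22 + 728.85 + 3913.2 = 5898.27
L = 5442.2 / 5898.27 × 100 = 92.2677
Paasche component (current-period weights):
ΣP(Year 1)Q(Year 1) = 8.59×111 + 2.44×287 + 353.27×9 = 953.49 + 700.28 + 3179.43 = 4833.2
ΣP(Year 0)Q(Year 1) = 9.97×111 + 2.15×287 + 391.32×9 = 1106.67 + 617.05 + 3521.88 = 5245.6
P = 4833.2 / 5245.6 × 100 = 92.1382
Fisher = √(L × P) = √(92.2677 × 92.1382) = 92.2029

92.20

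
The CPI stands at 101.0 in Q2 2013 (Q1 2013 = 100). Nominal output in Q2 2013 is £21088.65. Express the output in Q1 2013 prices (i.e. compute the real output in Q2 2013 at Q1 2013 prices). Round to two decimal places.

Real = Nominal ÷ (Index/100) = 21088.65 ÷ (101.0/100)
     = 21088.65 ÷ 1.010 = 20879.8515

20879.85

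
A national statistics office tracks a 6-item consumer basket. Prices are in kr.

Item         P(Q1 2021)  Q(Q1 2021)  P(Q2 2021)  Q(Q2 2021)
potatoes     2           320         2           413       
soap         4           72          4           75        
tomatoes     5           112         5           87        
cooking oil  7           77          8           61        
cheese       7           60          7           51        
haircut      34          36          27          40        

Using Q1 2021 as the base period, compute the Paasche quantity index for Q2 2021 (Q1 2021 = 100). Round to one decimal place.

Paasche quantity index uses current-period prices as weights.
ΣP(Q2 2021)·Q(Q2 2021) = 2×413 + 4×75 + 5×87 + 8×61 + 7×51 + 27×40 = 826 + 300 + 435 + 488 + 357 + 1080 = 3486
ΣP(Q2 2021)·Q(Q1 2021) = 2×320 + 4×72 + 5×112 + 8×77 + 7×60 + 27×36 = 640 + 288 + 560 + 616 + 420 + 972 = 3496
Index = 3486 / 3496 × 100 = 99.7140

99.7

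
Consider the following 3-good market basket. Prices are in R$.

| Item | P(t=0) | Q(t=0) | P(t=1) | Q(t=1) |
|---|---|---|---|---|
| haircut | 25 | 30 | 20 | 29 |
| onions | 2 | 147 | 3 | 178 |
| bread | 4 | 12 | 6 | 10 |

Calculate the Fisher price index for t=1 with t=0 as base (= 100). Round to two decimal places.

Laspeyres component (base-period weights):
ΣP(t=1)Q(t=0) = 20×30 + 3×147 + 6×12 = 600 + 441 + 72 = 1113
ΣP(t=0)Q(t=0) = 25×30 + 2×147 + 4×12 = 750 + 294 + 48 = 1092
L = 1113 / 1092 × 100 = 101.9231
Paasche component (current-period weights):
ΣP(t=1)Q(t=1) = 20×29 + 3×178 + 6×10 = 580 + 534 + 60 = 1174
ΣP(t=0)Q(t=1) = 25×29 + 2×178 + 4×10 = 725 + 356 + 40 = 1121
P = 1174 / 1121 × 100 = 104.7279
Fisher = √(L × P) = √(101.9231 × 104.7279) = 103.3160

103.32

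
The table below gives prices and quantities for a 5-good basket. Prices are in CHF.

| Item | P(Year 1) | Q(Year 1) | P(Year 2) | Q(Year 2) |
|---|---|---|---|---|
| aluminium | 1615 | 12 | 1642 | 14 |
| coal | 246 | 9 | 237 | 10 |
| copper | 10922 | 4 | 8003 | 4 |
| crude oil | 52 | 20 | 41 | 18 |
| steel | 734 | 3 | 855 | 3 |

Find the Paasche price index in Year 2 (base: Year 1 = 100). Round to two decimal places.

84.39

Paasche price index uses current-period quantities as weights.
ΣP(Year 2)·Q(Year 2) = 1642×14 + 237×10 + 8003×4 + 41×18 + 855×3 = 22988 + 2370 + 32012 + 738 + 2565 = 60673
ΣP(Year 1)·Q(Year 2) = 1615×14 + 246×10 + 10922×4 + 52×18 + 734×3 = 22610 + 2460 + 43688 + 936 + 2202 = 71896
Index = 60673 / 71896 × 100 = 84.3900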